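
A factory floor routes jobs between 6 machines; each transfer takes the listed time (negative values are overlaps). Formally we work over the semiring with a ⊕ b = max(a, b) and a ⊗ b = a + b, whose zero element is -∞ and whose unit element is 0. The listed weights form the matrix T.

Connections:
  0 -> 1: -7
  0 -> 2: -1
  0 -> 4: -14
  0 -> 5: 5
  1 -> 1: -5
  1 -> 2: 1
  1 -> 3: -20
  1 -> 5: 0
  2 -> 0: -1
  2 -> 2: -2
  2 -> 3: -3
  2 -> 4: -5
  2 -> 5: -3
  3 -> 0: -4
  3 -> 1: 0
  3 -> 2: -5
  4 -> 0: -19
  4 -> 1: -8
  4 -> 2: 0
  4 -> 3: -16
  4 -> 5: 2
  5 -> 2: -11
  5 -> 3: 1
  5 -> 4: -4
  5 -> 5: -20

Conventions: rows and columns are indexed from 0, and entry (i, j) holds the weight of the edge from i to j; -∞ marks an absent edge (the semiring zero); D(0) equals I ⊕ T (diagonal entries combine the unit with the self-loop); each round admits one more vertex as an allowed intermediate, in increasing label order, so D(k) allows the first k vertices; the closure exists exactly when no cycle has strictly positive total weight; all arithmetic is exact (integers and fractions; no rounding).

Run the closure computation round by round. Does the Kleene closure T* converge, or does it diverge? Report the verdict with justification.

D(0):
  [0, -7, -1, -∞, -14, 5]
  [-∞, 0, 1, -20, -∞, 0]
  [-1, -∞, 0, -3, -5, -3]
  [-4, 0, -5, 0, -∞, -∞]
  [-19, -8, 0, -16, 0, 2]
  [-∞, -∞, -11, 1, -4, 0]
D(1):
  [0, -7, -1, -∞, -14, 5]
  [-∞, 0, 1, -20, -∞, 0]
  [-1, -8, 0, -3, -5, 4]
  [-4, 0, -5, 0, -18, 1]
  [-19, -8, 0, -16, 0, 2]
  [-∞, -∞, -11, 1, -4, 0]
D(2):
  [0, -7, -1, -27, -14, 5]
  [-∞, 0, 1, -20, -∞, 0]
  [-1, -8, 0, -3, -5, 4]
  [-4, 0, 1, 0, -18, 1]
  [-19, -8, 0, -16, 0, 2]
  [-∞, -∞, -11, 1, -4, 0]
D(3):
  [0, -7, -1, -4, -6, 5]
  [0, 0, 1, -2, -4, 5]
  [-1, -8, 0, -3, -5, 4]
  [0, 0, 1, 0, -4, 5]
  [-1, -8, 0, -3, 0, 4]
  [-12, -19, -11, 1, -4, 0]
Detection: at round 4, diagonal entry (5, 5) turns strictly positive.
Key observation: the cycle 5->3->0->5 has total weight 1 + (-4) + 5, which is strictly positive.
Answer: DIVERGES — positive cycle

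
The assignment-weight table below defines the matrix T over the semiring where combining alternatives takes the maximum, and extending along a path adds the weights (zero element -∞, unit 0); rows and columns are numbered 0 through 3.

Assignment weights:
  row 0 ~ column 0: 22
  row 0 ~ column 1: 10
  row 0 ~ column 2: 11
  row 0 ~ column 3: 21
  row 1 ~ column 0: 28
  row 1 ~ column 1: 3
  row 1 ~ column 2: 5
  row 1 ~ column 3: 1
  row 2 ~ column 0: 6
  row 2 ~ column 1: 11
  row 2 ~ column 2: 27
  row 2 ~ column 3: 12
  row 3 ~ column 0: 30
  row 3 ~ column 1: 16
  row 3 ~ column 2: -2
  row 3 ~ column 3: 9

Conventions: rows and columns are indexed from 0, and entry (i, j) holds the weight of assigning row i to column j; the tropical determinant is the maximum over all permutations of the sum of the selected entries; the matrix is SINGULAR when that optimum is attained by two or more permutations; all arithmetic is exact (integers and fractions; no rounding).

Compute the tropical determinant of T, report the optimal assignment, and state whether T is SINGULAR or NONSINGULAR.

σ = (0, 1, 2, 3): 22 + 3 + 27 + 9 = 61
σ = (0, 1, 3, 2): 22 + 3 + 12 + (-2) = 35
σ = (0, 2, 1, 3): 22 + 5 + 11 + 9 = 47
σ = (0, 2, 3, 1): 22 + 5 + 12 + 16 = 55
σ = (0, 3, 1, 2): 22 + 1 + 11 + (-2) = 32
σ = (0, 3, 2, 1): 22 + 1 + 27 + 16 = 66
σ = (1, 0, 2, 3): 10 + 28 + 27 + 9 = 74
σ = (1, 0, 3, 2): 10 + 28 + 12 + (-2) = 48
σ = (1, 2, 0, 3): 10 + 5 + 6 + 9 = 30
σ = (1, 2, 3, 0): 10 + 5 + 12 + 30 = 57
σ = (1, 3, 0, 2): 10 + 1 + 6 + (-2) = 15
σ = (1, 3, 2, 0): 10 + 1 + 27 + 30 = 68
σ = (2, 0, 1, 3): 11 + 28 + 11 + 9 = 59
σ = (2, 0, 3, 1): 11 + 28 + 12 + 16 = 67
σ = (2, 1, 0, 3): 11 + 3 + 6 + 9 = 29
σ = (2, 1, 3, 0): 11 + 3 + 12 + 30 = 56
σ = (2, 3, 0, 1): 11 + 1 + 6 + 16 = 34
σ = (2, 3, 1, 0): 11 + 1 + 11 + 30 = 53
σ = (3, 0, 1, 2): 21 + 28 + 11 + (-2) = 58
σ = (3, 0, 2, 1): 21 + 28 + 27 + 16 = 92
σ = (3, 1, 0, 2): 21 + 3 + 6 + (-2) = 28
σ = (3, 1, 2, 0): 21 + 3 + 27 + 30 = 81
σ = (3, 2, 0, 1): 21 + 5 + 6 + 16 = 48
σ = (3, 2, 1, 0): 21 + 5 + 11 + 30 = 67
Optimal value attained by: σ = (3, 0, 2, 1).
Answer: det⊕(T) = 92; verdict: NONSINGULAR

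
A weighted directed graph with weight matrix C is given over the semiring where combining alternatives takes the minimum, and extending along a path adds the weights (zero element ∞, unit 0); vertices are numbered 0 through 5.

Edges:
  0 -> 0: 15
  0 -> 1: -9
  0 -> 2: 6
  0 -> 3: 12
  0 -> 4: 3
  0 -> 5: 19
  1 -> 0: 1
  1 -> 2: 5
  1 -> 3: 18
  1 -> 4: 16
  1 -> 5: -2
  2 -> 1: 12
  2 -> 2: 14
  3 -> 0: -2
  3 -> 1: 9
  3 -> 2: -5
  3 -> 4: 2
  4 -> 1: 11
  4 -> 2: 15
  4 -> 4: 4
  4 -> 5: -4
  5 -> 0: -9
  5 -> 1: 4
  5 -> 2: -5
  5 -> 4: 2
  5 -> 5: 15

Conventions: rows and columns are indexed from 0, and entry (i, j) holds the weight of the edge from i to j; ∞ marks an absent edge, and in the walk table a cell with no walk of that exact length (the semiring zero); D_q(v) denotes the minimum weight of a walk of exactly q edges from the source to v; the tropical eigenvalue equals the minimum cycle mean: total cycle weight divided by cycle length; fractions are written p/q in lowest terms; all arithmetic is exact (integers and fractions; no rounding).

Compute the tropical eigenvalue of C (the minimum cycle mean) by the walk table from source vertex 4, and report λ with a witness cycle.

q=0: [∞, ∞, ∞, ∞, 0, ∞]
q=1: [∞, 11, 15, ∞, 4, -4]
q=2: [-13, 0, -9, 29, -2, 0]
q=3: [-9, -22, -7, -1, -10, -6]
q=4: [-21, -18, -17, -4, -6, -24]
q=5: [-33, -30, -29, -9, -22, -20]
q=6: [-29, -42, -27, -21, -30, -32]
Optimal cycle mean attained by: cycle 0->1->5->0, total (-9) + (-2) + (-9), length 3.
Answer: λ = -20/3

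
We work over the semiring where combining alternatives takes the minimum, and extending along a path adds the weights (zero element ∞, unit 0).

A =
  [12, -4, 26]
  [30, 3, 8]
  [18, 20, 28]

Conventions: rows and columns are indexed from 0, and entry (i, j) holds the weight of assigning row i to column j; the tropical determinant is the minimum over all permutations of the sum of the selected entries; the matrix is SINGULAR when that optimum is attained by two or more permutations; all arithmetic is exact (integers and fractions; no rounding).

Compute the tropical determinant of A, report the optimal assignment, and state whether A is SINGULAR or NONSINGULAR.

σ = (0, 1, 2): 12 + 3 + 28 = 43
σ = (0, 2, 1): 12 + 8 + 20 = 40
σ = (1, 0, 2): (-4) + 30 + 28 = 54
σ = (1, 2, 0): (-4) + 8 + 18 = 22
σ = (2, 0, 1): 26 + 30 + 20 = 76
σ = (2, 1, 0): 26 + 3 + 18 = 47
Optimal value attained by: σ = (1, 2, 0).
Answer: det⊕(A) = 22; verdict: NONSINGULAR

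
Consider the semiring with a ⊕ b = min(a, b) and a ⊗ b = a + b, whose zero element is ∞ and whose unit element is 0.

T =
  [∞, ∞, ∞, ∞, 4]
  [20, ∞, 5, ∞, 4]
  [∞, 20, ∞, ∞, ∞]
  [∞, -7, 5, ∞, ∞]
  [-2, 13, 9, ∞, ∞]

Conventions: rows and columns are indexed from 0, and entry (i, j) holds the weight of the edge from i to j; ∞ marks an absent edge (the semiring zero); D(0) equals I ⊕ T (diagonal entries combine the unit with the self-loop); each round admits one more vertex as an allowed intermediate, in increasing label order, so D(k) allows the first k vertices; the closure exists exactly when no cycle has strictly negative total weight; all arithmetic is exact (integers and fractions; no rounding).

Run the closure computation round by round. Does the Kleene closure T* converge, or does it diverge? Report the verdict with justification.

D(0):
  [0, ∞, ∞, ∞, 4]
  [20, 0, 5, ∞, 4]
  [∞, 20, 0, ∞, ∞]
  [∞, -7, 5, 0, ∞]
  [-2, 13, 9, ∞, 0]
D(1):
  [0, ∞, ∞, ∞, 4]
  [20, 0, 5, ∞, 4]
  [∞, 20, 0, ∞, ∞]
  [∞, -7, 5, 0, ∞]
  [-2, 13, 9, ∞, 0]
D(2):
  [0, ∞, ∞, ∞, 4]
  [20, 0, 5, ∞, 4]
  [40, 20, 0, ∞, 24]
  [13, -7, -2, 0, -3]
  [-2, 13, 9, ∞, 0]
D(3):
  [0, ∞, ∞, ∞, 4]
  [20, 0, 5, ∞, 4]
  [40, 20, 0, ∞, 24]
  [13, -7, -2, 0, -3]
  [-2, 13, 9, ∞, 0]
D(4):
  [0, ∞, ∞, ∞, 4]
  [20, 0, 5, ∞, 4]
  [40, 20, 0, ∞, 24]
  [13, -7, -2, 0, -3]
  [-2, 13, 9, ∞, 0]
D(5):
  [0, 17, 13, ∞, 4]
  [2, 0, 5, ∞, 4]
  [22, 20, 0, ∞, 24]
  [-5, -7, -2, 0, -3]
  [-2, 13, 9, ∞, 0]
Key observation: every diagonal entry stays at the unit through all rounds, so no improving cycle exists.
Answer: CONVERGES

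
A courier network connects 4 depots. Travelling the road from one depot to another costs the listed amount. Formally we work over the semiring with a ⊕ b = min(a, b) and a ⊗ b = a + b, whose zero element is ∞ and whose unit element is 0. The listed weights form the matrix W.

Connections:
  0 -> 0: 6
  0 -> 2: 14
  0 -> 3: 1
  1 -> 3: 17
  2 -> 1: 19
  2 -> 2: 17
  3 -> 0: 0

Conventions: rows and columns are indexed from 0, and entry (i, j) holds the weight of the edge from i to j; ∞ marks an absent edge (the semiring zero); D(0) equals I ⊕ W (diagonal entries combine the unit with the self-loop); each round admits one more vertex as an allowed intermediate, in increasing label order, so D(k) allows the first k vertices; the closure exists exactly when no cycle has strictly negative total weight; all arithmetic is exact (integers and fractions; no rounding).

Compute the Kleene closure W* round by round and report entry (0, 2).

D(0):
  [0, ∞, 14, 1]
  [∞, 0, ∞, 17]
  [∞, 19, 0, ∞]
  [0, ∞, ∞, 0]
D(1):
  [0, ∞, 14, 1]
  [∞, 0, ∞, 17]
  [∞, 19, 0, ∞]
  [0, ∞, 14, 0]
D(2):
  [0, ∞, 14, 1]
  [∞, 0, ∞, 17]
  [∞, 19, 0, 36]
  [0, ∞, 14, 0]
D(3):
  [0, 33, 14, 1]
  [∞, 0, ∞, 17]
  [∞, 19, 0, 36]
  [0, 33, 14, 0]
D(4):
  [0, 33, 14, 1]
  [17, 0, 31, 17]
  [36, 19, 0, 36]
  [0, 33, 14, 0]
Answer: W*[0][2] = 14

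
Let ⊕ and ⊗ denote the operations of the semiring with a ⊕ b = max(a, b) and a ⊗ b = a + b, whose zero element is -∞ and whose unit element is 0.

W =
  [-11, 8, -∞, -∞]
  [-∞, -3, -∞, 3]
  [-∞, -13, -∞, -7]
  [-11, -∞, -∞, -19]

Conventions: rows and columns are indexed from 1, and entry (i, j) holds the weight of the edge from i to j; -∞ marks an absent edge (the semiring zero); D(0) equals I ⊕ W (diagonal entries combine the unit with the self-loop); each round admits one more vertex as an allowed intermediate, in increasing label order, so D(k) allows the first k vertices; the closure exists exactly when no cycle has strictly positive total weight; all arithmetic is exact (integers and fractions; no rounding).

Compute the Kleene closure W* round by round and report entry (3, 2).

D(0):
  [0, 8, -∞, -∞]
  [-∞, 0, -∞, 3]
  [-∞, -13, 0, -7]
  [-11, -∞, -∞, 0]
D(1):
  [0, 8, -∞, -∞]
  [-∞, 0, -∞, 3]
  [-∞, -13, 0, -7]
  [-11, -3, -∞, 0]
D(2):
  [0, 8, -∞, 11]
  [-∞, 0, -∞, 3]
  [-∞, -13, 0, -7]
  [-11, -3, -∞, 0]
D(3):
  [0, 8, -∞, 11]
  [-∞, 0, -∞, 3]
  [-∞, -13, 0, -7]
  [-11, -3, -∞, 0]
D(4):
  [0, 8, -∞, 11]
  [-8, 0, -∞, 3]
  [-18, -10, 0, -7]
  [-11, -3, -∞, 0]
Answer: W*[3][2] = -10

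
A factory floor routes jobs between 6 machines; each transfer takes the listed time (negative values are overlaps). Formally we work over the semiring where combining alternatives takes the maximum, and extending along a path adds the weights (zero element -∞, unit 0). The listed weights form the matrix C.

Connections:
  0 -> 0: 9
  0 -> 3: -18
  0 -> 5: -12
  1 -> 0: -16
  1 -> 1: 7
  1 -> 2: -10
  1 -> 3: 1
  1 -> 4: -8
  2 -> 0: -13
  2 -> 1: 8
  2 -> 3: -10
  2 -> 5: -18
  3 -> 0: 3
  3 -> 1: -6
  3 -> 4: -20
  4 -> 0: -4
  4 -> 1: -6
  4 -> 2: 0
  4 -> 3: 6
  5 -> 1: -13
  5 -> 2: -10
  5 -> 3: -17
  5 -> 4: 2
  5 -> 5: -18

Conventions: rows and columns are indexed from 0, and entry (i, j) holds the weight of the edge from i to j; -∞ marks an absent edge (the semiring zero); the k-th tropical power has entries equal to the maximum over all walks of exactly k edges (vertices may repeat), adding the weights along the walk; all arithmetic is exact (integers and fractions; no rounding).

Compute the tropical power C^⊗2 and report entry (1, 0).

C^⊗2:
  [18, -24, -22, -9, -10, -3]
  [4, 14, -3, 8, -1, -28]
  [-4, 15, -2, 9, 0, -25]
  [12, 1, -16, -5, -14, -9]
  [9, 8, -16, -5, -14, -16]
  [-2, -2, 2, 8, -16, -28]
Key observation: the optimum is the walk 1->3->0, with weight 1 + 3 = 4.
Optimal value attained by: walk 1->3->0.
Answer: (C^⊗2)[1][0] = 4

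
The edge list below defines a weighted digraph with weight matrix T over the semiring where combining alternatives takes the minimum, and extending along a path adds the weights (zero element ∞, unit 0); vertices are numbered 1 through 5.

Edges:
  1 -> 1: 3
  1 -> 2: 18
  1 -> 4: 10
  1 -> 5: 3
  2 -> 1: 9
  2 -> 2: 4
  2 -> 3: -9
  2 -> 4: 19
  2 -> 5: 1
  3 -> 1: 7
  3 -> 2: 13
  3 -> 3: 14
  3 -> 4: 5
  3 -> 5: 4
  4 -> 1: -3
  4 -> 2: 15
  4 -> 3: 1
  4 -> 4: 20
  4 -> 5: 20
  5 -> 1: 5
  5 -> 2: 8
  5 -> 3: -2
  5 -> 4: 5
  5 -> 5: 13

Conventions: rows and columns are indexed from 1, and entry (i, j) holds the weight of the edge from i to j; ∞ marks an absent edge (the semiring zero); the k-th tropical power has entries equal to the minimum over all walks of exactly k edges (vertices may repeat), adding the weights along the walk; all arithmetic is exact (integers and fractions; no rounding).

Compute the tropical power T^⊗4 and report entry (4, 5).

T^⊗2:
  [6, 11, 1, 8, 6]
  [-2, 4, -5, -4, -5]
  [2, 12, 2, 9, 10]
  [0, 14, 6, 6, 0]
  [2, 11, -1, 3, 2]
T^⊗3:
  [5, 14, 2, 6, 5]
  [-7, 3, -7, 0, -1]
  [5, 15, 3, 7, 5]
  [3, 8, -2, 5, 3]
  [0, 10, 0, 4, 3]
T^⊗4:
  [3, 13, 3, 7, 6]
  [-4, 6, -6, -2, -4]
  [4, 13, 3, 8, 7]
  [2, 11, -1, 3, 2]
  [1, 11, 1, 5, 3]
Key observation: the optimum is the walk 4->1->5->3->5, with weight (-3) + 3 + (-2) + 4 = 2.
Optimal value attained by: walk 4->1->5->3->5.
Answer: (T^⊗4)[4][5] = 2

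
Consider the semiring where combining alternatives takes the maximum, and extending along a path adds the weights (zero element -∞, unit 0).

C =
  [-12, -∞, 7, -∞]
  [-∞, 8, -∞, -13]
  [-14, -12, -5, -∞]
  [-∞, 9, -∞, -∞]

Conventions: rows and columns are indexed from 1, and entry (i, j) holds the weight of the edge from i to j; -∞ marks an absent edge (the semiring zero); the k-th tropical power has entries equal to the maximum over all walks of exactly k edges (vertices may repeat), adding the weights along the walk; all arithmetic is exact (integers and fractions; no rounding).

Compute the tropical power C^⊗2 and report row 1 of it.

C^⊗2:
  [-7, -5, 2, -∞]
  [-∞, 16, -∞, -5]
  [-19, -4, -7, -25]
  [-∞, 17, -∞, -4]
Answer: row 1 of C^⊗2 = [-7, -5, 2, -∞]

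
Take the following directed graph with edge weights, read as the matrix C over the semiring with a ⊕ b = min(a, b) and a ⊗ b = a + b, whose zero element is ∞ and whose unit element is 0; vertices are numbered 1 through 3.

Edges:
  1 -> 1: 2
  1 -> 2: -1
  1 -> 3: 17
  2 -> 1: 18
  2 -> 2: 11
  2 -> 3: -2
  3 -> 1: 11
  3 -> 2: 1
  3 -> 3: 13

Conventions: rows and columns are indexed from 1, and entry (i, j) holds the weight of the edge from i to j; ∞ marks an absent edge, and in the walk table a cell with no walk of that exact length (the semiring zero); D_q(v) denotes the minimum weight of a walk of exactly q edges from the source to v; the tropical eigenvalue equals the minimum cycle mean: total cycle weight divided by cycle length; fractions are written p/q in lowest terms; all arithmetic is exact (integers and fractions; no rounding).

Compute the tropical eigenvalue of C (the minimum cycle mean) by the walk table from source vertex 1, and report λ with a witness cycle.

q=0: [0, ∞, ∞]
q=1: [2, -1, 17]
q=2: [4, 1, -3]
q=3: [6, -2, -1]
Optimal cycle mean attained by: cycle 2->3->2, total (-2) + 1, length 2.
Answer: λ = -1/2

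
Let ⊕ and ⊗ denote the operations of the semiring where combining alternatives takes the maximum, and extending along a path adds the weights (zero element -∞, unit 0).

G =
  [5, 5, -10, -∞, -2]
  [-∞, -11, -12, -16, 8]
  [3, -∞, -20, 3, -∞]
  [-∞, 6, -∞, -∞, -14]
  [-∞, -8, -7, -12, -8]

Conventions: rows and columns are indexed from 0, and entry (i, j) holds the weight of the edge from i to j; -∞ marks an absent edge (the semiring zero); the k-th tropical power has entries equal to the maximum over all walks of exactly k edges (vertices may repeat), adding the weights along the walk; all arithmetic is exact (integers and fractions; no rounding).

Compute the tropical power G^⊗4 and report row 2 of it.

G^⊗2:
  [10, 10, -5, -7, 13]
  [-9, 0, 1, -4, 0]
  [8, 9, -7, -17, 1]
  [-∞, -5, -6, -10, 14]
  [-4, -6, -15, -4, 0]
G^⊗3:
  [15, 15, 6, 1, 18]
  [4, 2, -7, 4, 8]
  [13, 13, -2, -4, 17]
  [-3, 6, 7, 2, 6]
  [1, 2, -7, -12, 2]
G^⊗4:
  [20, 20, 11, 9, 23]
  [9, 10, 1, -4, 10]
  [18, 18, 10, 5, 21]
  [10, 8, -1, 10, 14]
  [6, 6, -5, -4, 10]
Answer: row 2 of G^⊗4 = [18, 18, 10, 5, 21]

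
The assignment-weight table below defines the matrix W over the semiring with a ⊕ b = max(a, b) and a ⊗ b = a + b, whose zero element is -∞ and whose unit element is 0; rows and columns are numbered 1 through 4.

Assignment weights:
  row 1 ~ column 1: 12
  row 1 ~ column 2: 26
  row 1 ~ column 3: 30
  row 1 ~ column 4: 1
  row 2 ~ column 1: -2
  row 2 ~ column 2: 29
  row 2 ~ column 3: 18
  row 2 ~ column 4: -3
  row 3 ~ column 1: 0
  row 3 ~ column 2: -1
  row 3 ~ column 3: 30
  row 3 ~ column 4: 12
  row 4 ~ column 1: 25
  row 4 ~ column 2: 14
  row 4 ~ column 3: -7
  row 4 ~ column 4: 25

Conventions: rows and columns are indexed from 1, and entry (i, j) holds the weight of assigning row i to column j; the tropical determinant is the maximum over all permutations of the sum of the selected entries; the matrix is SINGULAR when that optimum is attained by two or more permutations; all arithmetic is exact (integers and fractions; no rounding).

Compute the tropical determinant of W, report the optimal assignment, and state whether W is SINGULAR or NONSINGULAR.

σ = (1, 2, 3, 4): 12 + 29 + 30 + 25 = 96
σ = (1, 2, 4, 3): 12 + 29 + 12 + (-7) = 46
σ = (1, 3, 2, 4): 12 + 18 + (-1) + 25 = 54
σ = (1, 3, 4, 2): 12 + 18 + 12 + 14 = 56
σ = (1, 4, 2, 3): 12 + (-3) + (-1) + (-7) = 1
σ = (1, 4, 3, 2): 12 + (-3) + 30 + 14 = 53
σ = (2, 1, 3, 4): 26 + (-2) + 30 + 25 = 79
σ = (2, 1, 4, 3): 26 + (-2) + 12 + (-7) = 29
σ = (2, 3, 1, 4): 26 + 18 + 0 + 25 = 69
σ = (2, 3, 4, 1): 26 + 18 + 12 + 25 = 81
σ = (2, 4, 1, 3): 26 + (-3) + 0 + (-7) = 16
σ = (2, 4, 3, 1): 26 + (-3) + 30 + 25 = 78
σ = (3, 1, 2, 4): 30 + (-2) + (-1) + 25 = 52
σ = (3, 1, 4, 2): 30 + (-2) + 12 + 14 = 54
σ = (3, 2, 1, 4): 30 + 29 + 0 + 25 = 84
σ = (3, 2, 4, 1): 30 + 29 + 12 + 25 = 96
σ = (3, 4, 1, 2): 30 + (-3) + 0 + 14 = 41
σ = (3, 4, 2, 1): 30 + (-3) + (-1) + 25 = 51
σ = (4, 1, 2, 3): 1 + (-2) + (-1) + (-7) = -9
σ = (4, 1, 3, 2): 1 + (-2) + 30 + 14 = 43
σ = (4, 2, 1, 3): 1 + 29 + 0 + (-7) = 23
σ = (4, 2, 3, 1): 1 + 29 + 30 + 25 = 85
σ = (4, 3, 1, 2): 1 + 18 + 0 + 14 = 33
σ = (4, 3, 2, 1): 1 + 18 + (-1) + 25 = 43
Optimal value attained by: σ = (1, 2, 3, 4).
Answer: det⊕(W) = 96; verdict: SINGULAR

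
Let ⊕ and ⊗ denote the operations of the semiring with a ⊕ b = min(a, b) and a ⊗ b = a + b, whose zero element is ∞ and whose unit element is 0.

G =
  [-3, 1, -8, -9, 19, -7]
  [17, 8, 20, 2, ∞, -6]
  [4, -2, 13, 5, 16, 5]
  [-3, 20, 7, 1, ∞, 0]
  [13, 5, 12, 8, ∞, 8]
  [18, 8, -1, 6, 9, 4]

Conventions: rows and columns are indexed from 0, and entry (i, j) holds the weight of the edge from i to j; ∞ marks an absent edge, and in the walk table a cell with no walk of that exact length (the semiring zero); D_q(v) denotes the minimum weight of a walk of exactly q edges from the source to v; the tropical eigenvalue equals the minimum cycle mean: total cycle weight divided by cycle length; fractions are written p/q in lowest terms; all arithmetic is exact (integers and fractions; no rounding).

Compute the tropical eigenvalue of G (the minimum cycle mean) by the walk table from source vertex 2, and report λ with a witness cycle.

q=0: [∞, ∞, 0, ∞, ∞, ∞]
q=1: [4, -2, 13, 5, 16, 5]
q=2: [1, 5, -4, -5, 14, -8]
q=3: [-8, -6, -9, -8, 1, -6]
q=4: [-11, -11, -16, -17, 3, -15]
q=5: [-20, -18, -19, -20, -6, -18]
q=6: [-23, -21, -28, -29, -9, -27]
Optimal cycle mean attained by: cycle 0->3->0, total (-9) + (-3), length 2.
Answer: λ = -6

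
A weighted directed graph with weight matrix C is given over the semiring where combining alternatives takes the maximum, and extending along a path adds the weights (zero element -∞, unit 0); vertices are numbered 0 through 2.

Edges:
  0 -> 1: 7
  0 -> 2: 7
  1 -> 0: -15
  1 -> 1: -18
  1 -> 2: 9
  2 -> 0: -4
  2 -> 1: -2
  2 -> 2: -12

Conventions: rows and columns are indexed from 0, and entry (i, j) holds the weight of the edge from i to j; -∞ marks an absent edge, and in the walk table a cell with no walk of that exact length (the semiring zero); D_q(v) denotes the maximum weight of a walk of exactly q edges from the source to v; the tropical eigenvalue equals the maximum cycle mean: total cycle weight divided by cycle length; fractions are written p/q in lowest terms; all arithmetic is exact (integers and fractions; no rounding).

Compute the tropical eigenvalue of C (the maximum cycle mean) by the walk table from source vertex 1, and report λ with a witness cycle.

q=0: [-∞, 0, -∞]
q=1: [-15, -18, 9]
q=2: [5, 7, -3]
q=3: [-7, 12, 16]
Optimal cycle mean attained by: cycle 0->1->2->0, total 7 + 9 + (-4), length 3.
Answer: λ = 4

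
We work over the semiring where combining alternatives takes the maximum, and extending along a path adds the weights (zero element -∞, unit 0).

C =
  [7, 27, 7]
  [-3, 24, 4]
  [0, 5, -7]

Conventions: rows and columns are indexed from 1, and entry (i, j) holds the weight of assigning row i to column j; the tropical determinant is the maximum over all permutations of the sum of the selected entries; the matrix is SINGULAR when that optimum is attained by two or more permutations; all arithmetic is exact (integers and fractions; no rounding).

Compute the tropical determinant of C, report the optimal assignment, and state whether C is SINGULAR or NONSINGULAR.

σ = (1, 2, 3): 7 + 24 + (-7) = 24
σ = (1, 3, 2): 7 + 4 + 5 = 16
σ = (2, 1, 3): 27 + (-3) + (-7) = 17
σ = (2, 3, 1): 27 + 4 + 0 = 31
σ = (3, 1, 2): 7 + (-3) + 5 = 9
σ = (3, 2, 1): 7 + 24 + 0 = 31
Optimal value attained by: σ = (2, 3, 1).
Answer: det⊕(C) = 31; verdict: SINGULAR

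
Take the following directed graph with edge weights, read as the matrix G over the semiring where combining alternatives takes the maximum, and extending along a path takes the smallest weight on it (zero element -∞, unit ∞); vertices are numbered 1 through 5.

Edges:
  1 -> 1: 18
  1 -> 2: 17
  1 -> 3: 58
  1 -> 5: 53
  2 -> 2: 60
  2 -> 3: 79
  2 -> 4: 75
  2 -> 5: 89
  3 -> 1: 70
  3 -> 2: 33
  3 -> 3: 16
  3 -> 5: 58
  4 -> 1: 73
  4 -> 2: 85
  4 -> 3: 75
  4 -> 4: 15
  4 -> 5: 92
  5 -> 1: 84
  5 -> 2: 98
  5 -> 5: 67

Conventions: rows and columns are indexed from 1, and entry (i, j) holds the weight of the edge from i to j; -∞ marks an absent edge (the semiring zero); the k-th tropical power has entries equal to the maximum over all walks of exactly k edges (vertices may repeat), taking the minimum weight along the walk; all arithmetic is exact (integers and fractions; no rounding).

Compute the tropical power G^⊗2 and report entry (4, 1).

G^⊗2:
  [58, 53, 18, 17, 58]
  [84, 89, 75, 60, 75]
  [58, 58, 58, 33, 58]
  [84, 92, 79, 75, 85]
  [67, 67, 79, 75, 89]
Key observation: the optimum is the walk 4->5->1, with weight 92 min 84 = 84.
Optimal value attained by: walk 4->5->1.
Answer: (G^⊗2)[4][1] = 84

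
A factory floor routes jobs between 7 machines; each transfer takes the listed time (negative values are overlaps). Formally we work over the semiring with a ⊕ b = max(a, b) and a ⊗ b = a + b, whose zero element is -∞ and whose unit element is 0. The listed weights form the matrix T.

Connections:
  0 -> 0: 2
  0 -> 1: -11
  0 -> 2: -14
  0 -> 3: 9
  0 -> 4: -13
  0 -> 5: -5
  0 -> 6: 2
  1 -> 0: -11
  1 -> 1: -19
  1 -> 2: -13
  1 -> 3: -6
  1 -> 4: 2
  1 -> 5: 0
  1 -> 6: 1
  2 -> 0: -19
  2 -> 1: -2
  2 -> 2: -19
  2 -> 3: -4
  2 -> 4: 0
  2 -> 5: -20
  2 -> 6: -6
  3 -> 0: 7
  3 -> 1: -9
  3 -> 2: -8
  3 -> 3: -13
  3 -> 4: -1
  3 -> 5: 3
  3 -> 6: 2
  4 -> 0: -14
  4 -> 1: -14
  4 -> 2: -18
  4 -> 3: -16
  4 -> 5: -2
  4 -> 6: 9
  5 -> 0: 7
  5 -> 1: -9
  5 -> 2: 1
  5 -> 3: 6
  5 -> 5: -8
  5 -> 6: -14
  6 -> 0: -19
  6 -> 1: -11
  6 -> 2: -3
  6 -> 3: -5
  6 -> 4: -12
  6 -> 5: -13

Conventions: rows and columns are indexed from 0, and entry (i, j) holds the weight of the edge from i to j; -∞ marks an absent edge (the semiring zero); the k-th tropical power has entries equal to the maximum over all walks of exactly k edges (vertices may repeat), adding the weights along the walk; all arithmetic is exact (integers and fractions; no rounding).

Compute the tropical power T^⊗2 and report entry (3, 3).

T^⊗2:
  [16, 0, 1, 11, 8, 12, 11]
  [7, -9, 1, 6, -7, 0, 11]
  [3, -13, -9, -8, 0, -1, 9]
  [10, -4, 4, 16, -6, 2, 9]
  [5, -2, 6, 4, -3, -4, -12]
  [13, -1, -2, 16, 5, 9, 9]
  [2, -5, -12, -7, -3, -2, -3]
Key observation: the optimum is the walk 3->0->3, with weight 7 + 9 = 16.
Optimal value attained by: walk 3->0->3.
Answer: (T^⊗2)[3][3] = 16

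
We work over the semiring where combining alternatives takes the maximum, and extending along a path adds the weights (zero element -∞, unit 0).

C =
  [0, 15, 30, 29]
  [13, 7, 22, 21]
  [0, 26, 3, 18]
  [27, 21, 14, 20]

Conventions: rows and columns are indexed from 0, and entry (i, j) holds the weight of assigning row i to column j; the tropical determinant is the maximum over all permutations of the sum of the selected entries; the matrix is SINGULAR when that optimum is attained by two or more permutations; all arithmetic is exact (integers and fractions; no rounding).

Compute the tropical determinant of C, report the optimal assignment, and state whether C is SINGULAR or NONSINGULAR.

σ = (0, 1, 2, 3): 0 + 7 + 3 + 20 = 30
σ = (0, 1, 3, 2): 0 + 7 + 18 + 14 = 39
σ = (0, 2, 1, 3): 0 + 22 + 26 + 20 = 68
σ = (0, 2, 3, 1): 0 + 22 + 18 + 21 = 61
σ = (0, 3, 1, 2): 0 + 21 + 26 + 14 = 61
σ = (0, 3, 2, 1): 0 + 21 + 3 + 21 = 45
σ = (1, 0, 2, 3): 15 + 13 + 3 + 20 = 51
σ = (1, 0, 3, 2): 15 + 13 + 18 + 14 = 60
σ = (1, 2, 0, 3): 15 + 22 + 0 + 20 = 57
σ = (1, 2, 3, 0): 15 + 22 + 18 + 27 = 82
σ = (1, 3, 0, 2): 15 + 21 + 0 + 14 = 50
σ = (1, 3, 2, 0): 15 + 21 + 3 + 27 = 66
σ = (2, 0, 1, 3): 30 + 13 + 26 + 20 = 89
σ = (2, 0, 3, 1): 30 + 13 + 18 + 21 = 82
σ = (2, 1, 0, 3): 30 + 7 + 0 + 20 = 57
σ = (2, 1, 3, 0): 30 + 7 + 18 + 27 = 82
σ = (2, 3, 0, 1): 30 + 21 + 0 + 21 = 72
σ = (2, 3, 1, 0): 30 + 21 + 26 + 27 = 104
σ = (3, 0, 1, 2): 29 + 13 + 26 + 14 = 82
σ = (3, 0, 2, 1): 29 + 13 + 3 + 21 = 66
σ = (3, 1, 0, 2): 29 + 7 + 0 + 14 = 50
σ = (3, 1, 2, 0): 29 + 7 + 3 + 27 = 66
σ = (3, 2, 0, 1): 29 + 22 + 0 + 21 = 72
σ = (3, 2, 1, 0): 29 + 22 + 26 + 27 = 104
Optimal value attained by: σ = (2, 3, 1, 0).
Answer: det⊕(C) = 104; verdict: SINGULAR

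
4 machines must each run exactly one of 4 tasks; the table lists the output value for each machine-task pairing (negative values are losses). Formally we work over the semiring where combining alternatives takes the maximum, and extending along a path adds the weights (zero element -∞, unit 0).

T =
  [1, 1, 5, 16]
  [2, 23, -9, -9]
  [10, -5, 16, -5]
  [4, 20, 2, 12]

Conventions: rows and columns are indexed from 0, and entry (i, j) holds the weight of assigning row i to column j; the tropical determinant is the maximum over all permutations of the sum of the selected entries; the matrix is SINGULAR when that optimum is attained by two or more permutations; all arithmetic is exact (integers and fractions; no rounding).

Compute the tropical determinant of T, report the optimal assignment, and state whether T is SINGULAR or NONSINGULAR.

σ = (0, 1, 2, 3): 1 + 23 + 16 + 12 = 52
σ = (0, 1, 3, 2): 1 + 23 + (-5) + 2 = 21
σ = (0, 2, 1, 3): 1 + (-9) + (-5) + 12 = -1
σ = (0, 2, 3, 1): 1 + (-9) + (-5) + 20 = 7
σ = (0, 3, 1, 2): 1 + (-9) + (-5) + 2 = -11
σ = (0, 3, 2, 1): 1 + (-9) + 16 + 20 = 28
σ = (1, 0, 2, 3): 1 + 2 + 16 + 12 = 31
σ = (1, 0, 3, 2): 1 + 2 + (-5) + 2 = 0
σ = (1, 2, 0, 3): 1 + (-9) + 10 + 12 = 14
σ = (1, 2, 3, 0): 1 + (-9) + (-5) + 4 = -9
σ = (1, 3, 0, 2): 1 + (-9) + 10 + 2 = 4
σ = (1, 3, 2, 0): 1 + (-9) + 16 + 4 = 12
σ = (2, 0, 1, 3): 5 + 2 + (-5) + 12 = 14
σ = (2, 0, 3, 1): 5 + 2 + (-5) + 20 = 22
σ = (2, 1, 0, 3): 5 + 23 + 10 + 12 = 50
σ = (2, 1, 3, 0): 5 + 23 + (-5) + 4 = 27
σ = (2, 3, 0, 1): 5 + (-9) + 10 + 20 = 26
σ = (2, 3, 1, 0): 5 + (-9) + (-5) + 4 = -5
σ = (3, 0, 1, 2): 16 + 2 + (-5) + 2 = 15
σ = (3, 0, 2, 1): 16 + 2 + 16 + 20 = 54
σ = (3, 1, 0, 2): 16 + 23 + 10 + 2 = 51
σ = (3, 1, 2, 0): 16 + 23 + 16 + 4 = 59
σ = (3, 2, 0, 1): 16 + (-9) + 10 + 20 = 37
σ = (3, 2, 1, 0): 16 + (-9) + (-5) + 4 = 6
Optimal value attained by: σ = (3, 1, 2, 0).
Answer: det⊕(T) = 59; verdict: NONSINGULAR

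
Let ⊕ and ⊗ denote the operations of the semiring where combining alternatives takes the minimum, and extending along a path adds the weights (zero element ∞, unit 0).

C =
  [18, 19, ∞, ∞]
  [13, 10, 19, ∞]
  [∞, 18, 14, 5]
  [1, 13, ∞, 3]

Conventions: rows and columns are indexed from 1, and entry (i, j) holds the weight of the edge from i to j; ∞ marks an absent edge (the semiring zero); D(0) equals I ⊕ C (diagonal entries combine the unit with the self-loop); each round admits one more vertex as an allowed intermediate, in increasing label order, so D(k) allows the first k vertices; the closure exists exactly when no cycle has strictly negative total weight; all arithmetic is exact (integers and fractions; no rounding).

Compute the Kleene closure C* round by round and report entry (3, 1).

D(0):
  [0, 19, ∞, ∞]
  [13, 0, 19, ∞]
  [∞, 18, 0, 5]
  [1, 13, ∞, 0]
D(1):
  [0, 19, ∞, ∞]
  [13, 0, 19, ∞]
  [∞, 18, 0, 5]
  [1, 13, ∞, 0]
D(2):
  [0, 19, 38, ∞]
  [13, 0, 19, ∞]
  [31, 18, 0, 5]
  [1, 13, 32, 0]
D(3):
  [0, 19, 38, 43]
  [13, 0, 19, 24]
  [31, 18, 0, 5]
  [1, 13, 32, 0]
D(4):
  [0, 19, 38, 43]
  [13, 0, 19, 24]
  [6, 18, 0, 5]
  [1, 13, 32, 0]
Answer: C*[3][1] = 6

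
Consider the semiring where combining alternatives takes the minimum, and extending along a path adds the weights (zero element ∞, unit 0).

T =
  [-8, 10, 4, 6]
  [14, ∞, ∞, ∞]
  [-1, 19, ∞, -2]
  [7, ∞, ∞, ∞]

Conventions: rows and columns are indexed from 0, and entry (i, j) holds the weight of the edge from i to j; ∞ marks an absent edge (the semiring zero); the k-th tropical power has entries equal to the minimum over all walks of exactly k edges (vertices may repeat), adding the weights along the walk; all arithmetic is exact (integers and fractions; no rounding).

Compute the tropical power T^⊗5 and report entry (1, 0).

T^⊗2:
  [-16, 2, -4, -2]
  [6, 24, 18, 20]
  [-9, 9, 3, 5]
  [-1, 17, 11, 13]
T^⊗3:
  [-24, -6, -12, -10]
  [-2, 16, 10, 12]
  [-17, 1, -5, -3]
  [-9, 9, 3, 5]
T^⊗4:
  [-32, -14, -20, -18]
  [-10, 8, 2, 4]
  [-25, -7, -13, -11]
  [-17, 1, -5, -3]
T^⊗5:
  [-40, -22, -28, -26]
  [-18, 0, -6, -4]
  [-33, -15, -21, -19]
  [-25, -7, -13, -11]
Key observation: the optimum is the walk 1->0->0->0->0->0, with weight 14 + (-8) + (-8) + (-8) + (-8) = -18.
Optimal value attained by: walk 1->0->0->0->0->0.
Answer: (T^⊗5)[1][0] = -18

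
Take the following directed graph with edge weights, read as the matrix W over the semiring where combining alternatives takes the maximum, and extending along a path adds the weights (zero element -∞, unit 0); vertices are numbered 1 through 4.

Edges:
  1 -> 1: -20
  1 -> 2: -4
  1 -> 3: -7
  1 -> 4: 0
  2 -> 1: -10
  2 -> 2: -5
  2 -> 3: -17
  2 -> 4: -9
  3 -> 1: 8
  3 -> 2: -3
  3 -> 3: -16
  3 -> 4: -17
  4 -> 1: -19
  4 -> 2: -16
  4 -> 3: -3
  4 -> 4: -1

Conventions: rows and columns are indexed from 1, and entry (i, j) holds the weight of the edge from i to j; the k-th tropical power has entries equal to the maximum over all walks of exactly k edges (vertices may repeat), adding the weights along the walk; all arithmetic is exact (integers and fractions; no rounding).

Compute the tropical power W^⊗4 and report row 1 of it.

W^⊗2:
  [1, -9, -3, -1]
  [-9, -10, -12, -10]
  [-8, 4, 1, 8]
  [5, -6, -4, -2]
W^⊗3:
  [5, -3, -4, 1]
  [-4, -13, -13, -9]
  [9, -1, 5, 7]
  [4, 1, -2, 5]
W^⊗4:
  [4, 1, -2, 5]
  [-5, -8, -11, -4]
  [13, 5, 4, 9]
  [6, 0, 2, 4]
Answer: row 1 of W^⊗4 = [4, 1, -2, 5]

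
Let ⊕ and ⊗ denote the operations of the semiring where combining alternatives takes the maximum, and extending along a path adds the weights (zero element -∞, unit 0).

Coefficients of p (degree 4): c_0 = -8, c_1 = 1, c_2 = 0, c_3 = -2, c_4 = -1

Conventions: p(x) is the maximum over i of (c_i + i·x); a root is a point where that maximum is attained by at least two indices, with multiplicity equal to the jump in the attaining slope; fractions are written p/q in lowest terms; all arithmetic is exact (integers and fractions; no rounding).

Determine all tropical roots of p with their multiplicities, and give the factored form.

hull edge (i=0, c=-8) to (i=1, c=1): slope 9, span 1
hull edge (i=1, c=1) to (i=4, c=-1): slope -2/3, span 3
Factored form: p(x) = -1 ⊗ (x ⊕ (-9)) ⊗ (x ⊕ 2/3) ⊗ (x ⊕ 2/3) ⊗ (x ⊕ 2/3)
Answer: roots = -9 (mult 1), 2/3 (mult 3)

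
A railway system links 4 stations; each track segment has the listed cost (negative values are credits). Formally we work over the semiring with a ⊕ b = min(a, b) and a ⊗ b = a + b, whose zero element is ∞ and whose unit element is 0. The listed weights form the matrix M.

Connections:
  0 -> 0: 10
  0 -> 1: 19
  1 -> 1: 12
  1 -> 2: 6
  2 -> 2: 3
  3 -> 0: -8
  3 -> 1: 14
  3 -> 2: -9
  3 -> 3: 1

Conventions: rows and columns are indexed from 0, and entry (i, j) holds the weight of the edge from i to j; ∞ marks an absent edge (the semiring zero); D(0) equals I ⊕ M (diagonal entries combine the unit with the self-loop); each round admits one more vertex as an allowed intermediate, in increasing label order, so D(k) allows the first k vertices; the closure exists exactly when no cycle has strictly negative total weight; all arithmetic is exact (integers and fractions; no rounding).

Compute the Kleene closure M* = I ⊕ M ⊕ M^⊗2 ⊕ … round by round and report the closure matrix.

D(0):
  [0, 19, ∞, ∞]
  [∞, 0, 6, ∞]
  [∞, ∞, 0, ∞]
  [-8, 14, -9, 0]
D(1):
  [0, 19, ∞, ∞]
  [∞, 0, 6, ∞]
  [∞, ∞, 0, ∞]
  [-8, 11, -9, 0]
D(2):
  [0, 19, 25, ∞]
  [∞, 0, 6, ∞]
  [∞, ∞, 0, ∞]
  [-8, 11, -9, 0]
D(3):
  [0, 19, 25, ∞]
  [∞, 0, 6, ∞]
  [∞, ∞, 0, ∞]
  [-8, 11, -9, 0]
D(4):
  [0, 19, 25, ∞]
  [∞, 0, 6, ∞]
  [∞, ∞, 0, ∞]
  [-8, 11, -9, 0]
Answer: M* = [[0, 19, 25, ∞], [∞, 0, 6, ∞], [∞, ∞, 0, ∞], [-8, 11, -9, 0]]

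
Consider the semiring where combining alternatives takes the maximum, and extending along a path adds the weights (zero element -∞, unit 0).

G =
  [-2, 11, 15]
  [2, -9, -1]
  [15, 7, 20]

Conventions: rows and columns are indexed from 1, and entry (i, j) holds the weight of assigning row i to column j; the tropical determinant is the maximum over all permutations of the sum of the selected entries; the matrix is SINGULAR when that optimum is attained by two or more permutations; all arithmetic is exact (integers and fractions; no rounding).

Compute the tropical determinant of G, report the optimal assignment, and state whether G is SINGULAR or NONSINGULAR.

σ = (1, 2, 3): (-2) + (-9) + 20 = 9
σ = (1, 3, 2): (-2) + (-1) + 7 = 4
σ = (2, 1, 3): 11 + 2 + 20 = 33
σ = (2, 3, 1): 11 + (-1) + 15 = 25
σ = (3, 1, 2): 15 + 2 + 7 = 24
σ = (3, 2, 1): 15 + (-9) + 15 = 21
Optimal value attained by: σ = (2, 1, 3).
Answer: det⊕(G) = 33; verdict: NONSINGULAR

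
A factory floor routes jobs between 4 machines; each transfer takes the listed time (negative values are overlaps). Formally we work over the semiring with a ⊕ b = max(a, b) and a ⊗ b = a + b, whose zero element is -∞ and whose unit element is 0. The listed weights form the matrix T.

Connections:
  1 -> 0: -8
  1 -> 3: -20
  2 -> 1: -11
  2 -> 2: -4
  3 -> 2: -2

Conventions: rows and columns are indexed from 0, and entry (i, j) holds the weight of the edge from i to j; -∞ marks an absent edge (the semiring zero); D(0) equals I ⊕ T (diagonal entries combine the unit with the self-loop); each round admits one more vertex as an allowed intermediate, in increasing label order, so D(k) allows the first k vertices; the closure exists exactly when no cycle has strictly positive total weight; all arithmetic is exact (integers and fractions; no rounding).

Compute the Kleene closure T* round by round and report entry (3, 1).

D(0):
  [0, -∞, -∞, -∞]
  [-8, 0, -∞, -20]
  [-∞, -11, 0, -∞]
  [-∞, -∞, -2, 0]
D(1):
  [0, -∞, -∞, -∞]
  [-8, 0, -∞, -20]
  [-∞, -11, 0, -∞]
  [-∞, -∞, -2, 0]
D(2):
  [0, -∞, -∞, -∞]
  [-8, 0, -∞, -20]
  [-19, -11, 0, -31]
  [-∞, -∞, -2, 0]
D(3):
  [0, -∞, -∞, -∞]
  [-8, 0, -∞, -20]
  [-19, -11, 0, -31]
  [-21, -13, -2, 0]
D(4):
  [0, -∞, -∞, -∞]
  [-8, 0, -22, -20]
  [-19, -11, 0, -31]
  [-21, -13, -2, 0]
Answer: T*[3][1] = -13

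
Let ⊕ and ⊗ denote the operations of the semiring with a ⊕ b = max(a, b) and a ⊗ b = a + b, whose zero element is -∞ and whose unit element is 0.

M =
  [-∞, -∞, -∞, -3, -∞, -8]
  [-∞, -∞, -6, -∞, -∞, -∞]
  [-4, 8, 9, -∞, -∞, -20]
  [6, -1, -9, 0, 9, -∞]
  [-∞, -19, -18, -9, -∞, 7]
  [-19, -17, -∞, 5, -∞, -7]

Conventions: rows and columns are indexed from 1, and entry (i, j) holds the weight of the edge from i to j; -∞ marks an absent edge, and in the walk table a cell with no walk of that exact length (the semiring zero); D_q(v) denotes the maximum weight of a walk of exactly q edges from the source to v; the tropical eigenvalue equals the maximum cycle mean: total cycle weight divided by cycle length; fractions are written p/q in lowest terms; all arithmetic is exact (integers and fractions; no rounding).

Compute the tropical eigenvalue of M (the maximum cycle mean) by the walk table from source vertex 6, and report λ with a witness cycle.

q=0: [-∞, -∞, -∞, -∞, -∞, 0]
q=1: [-19, -17, -∞, 5, -∞, -7]
q=2: [11, 4, -4, 5, 14, -14]
q=3: [11, 4, 5, 8, 14, 21]
q=4: [14, 13, 14, 26, 17, 21]
q=5: [32, 25, 23, 26, 35, 24]
q=6: [32, 31, 32, 29, 35, 42]
Optimal cycle mean attained by: cycle 3->3, total 9, length 1.
Answer: λ = 9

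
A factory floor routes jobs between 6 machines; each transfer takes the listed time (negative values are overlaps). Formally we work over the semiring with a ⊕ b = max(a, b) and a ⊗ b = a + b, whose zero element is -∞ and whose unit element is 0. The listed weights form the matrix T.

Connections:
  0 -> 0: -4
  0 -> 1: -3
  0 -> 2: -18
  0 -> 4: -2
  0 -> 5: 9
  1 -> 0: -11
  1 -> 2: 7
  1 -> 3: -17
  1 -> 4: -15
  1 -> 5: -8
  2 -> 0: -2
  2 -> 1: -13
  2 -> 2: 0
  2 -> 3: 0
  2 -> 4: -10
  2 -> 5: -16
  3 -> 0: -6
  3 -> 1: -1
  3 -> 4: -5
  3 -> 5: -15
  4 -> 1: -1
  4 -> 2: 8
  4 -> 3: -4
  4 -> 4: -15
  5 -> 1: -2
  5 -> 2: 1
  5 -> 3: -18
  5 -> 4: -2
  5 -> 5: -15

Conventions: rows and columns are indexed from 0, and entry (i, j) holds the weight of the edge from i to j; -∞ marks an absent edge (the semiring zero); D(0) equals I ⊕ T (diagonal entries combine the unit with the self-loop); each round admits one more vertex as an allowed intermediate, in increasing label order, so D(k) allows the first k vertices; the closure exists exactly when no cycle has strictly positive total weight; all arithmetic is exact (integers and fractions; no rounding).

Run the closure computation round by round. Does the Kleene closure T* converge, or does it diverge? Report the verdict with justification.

D(0):
  [0, -3, -18, -∞, -2, 9]
  [-11, 0, 7, -17, -15, -8]
  [-2, -13, 0, 0, -10, -16]
  [-6, -1, -∞, 0, -5, -15]
  [-∞, -1, 8, -4, 0, -∞]
  [-∞, -2, 1, -18, -2, 0]
D(1):
  [0, -3, -18, -∞, -2, 9]
  [-11, 0, 7, -17, -13, -2]
  [-2, -5, 0, 0, -4, 7]
  [-6, -1, -24, 0, -5, 3]
  [-∞, -1, 8, -4, 0, -∞]
  [-∞, -2, 1, -18, -2, 0]
Detection: at round 2, diagonal entry (2, 2) turns strictly positive.
Key observation: the cycle 2->0->1->2 has total weight (-2) + (-3) + 7, which is strictly positive.
Answer: DIVERGES — positive cycle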